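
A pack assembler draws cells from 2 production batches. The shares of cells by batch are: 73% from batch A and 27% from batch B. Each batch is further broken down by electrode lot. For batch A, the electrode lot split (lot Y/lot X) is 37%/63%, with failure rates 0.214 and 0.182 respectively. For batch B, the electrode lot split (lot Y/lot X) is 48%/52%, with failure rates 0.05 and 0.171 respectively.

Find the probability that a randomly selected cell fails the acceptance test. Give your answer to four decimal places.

P(F) ≈ 0.1720

P(F|A) = 0.37·0.214 + 0.63·0.182 = 0.07918 + 0.11466 = 0.19384
P(F|B) = 0.48·0.05 + 0.52·0.171 = 0.024 + 0.08892 = 0.11292
By total probability over the outer partition,
P(F) = 0.73·0.19384 + 0.27·0.11292
      = 0.1415032 + 0.0304884 = 0.1719916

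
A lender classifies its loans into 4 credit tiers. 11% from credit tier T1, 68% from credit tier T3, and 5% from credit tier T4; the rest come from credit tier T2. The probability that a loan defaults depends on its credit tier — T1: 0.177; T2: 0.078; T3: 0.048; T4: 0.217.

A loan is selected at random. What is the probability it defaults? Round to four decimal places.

P(T2) = 1 − (0.11 + 0.68 + 0.05) = 0.16.
Using total probability over the partition,
P(D) = P(D|T1)·P(T1) + P(D|T2)·P(T2) + P(D|T3)·P(T3) + P(D|T4)·P(T4)
      = 0.177·0.11 + 0.078·0.16 + 0.048·0.68 + 0.217·0.05
      = 0.01947 + 0.01248 + 0.03264 + 0.01085 = 0.07544

0.0754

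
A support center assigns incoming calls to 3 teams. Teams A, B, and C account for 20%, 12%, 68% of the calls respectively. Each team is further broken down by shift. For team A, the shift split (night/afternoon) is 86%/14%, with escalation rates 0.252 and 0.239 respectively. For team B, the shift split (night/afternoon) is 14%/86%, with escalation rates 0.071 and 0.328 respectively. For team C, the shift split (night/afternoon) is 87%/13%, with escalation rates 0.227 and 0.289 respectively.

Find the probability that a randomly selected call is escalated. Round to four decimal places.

P(E|A) = 0.86·0.252 + 0.14·0.239 = 0.21672 + 0.03346 = 0.25018
P(E|B) = 0.14·0.071 + 0.86·0.328 = 0.00994 + 0.28208 = 0.29202
P(E|C) = 0.87·0.227 + 0.13·0.289 = 0.19749 + 0.03757 = 0.23506
By total probability over the outer partition,
P(E) = 0.2·0.25018 + 0.12·0.29202 + 0.68·0.23506
      = 0.050036 + 0.0350424 + 0.1598408 = 0.2449192

0.2449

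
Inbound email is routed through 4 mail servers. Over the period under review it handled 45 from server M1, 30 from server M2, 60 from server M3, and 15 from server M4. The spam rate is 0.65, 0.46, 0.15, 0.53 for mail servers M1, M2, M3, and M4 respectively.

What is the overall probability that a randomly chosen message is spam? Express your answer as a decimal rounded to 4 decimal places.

Total: 45 + 30 + 60 + 15 = 150.
P(M1) = 45/150 = 0.3. P(M2) = 30/150 = 0.2. P(M3) = 60/150 = 0.4. P(M4) = 15/150 = 0.1.
By the law of total probability,
P(S) = P(S|M1)·P(M1) + P(S|M2)·P(M2) + P(S|M3)·P(M3) + P(S|M4)·P(M4)
      = 0.65·0.3 + 0.46·0.2 + 0.15·0.4 + 0.53·0.1
      = 0.195 + 0.092 + 0.06 + 0.053 = 0.4

P(S) ≈ 0.4000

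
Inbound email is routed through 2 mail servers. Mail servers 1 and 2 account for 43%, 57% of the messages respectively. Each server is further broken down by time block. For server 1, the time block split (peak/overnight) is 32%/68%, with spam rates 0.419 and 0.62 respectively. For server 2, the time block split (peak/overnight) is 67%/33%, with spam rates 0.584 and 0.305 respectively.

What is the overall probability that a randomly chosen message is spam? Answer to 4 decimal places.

P(S) ≈ 0.5193

P(S|1) = 0.32·0.419 + 0.68·0.62 = 0.13408 + 0.4216 = 0.55568
P(S|2) = 0.67·0.584 + 0.33·0.305 = 0.39128 + 0.10065 = 0.49193
Then overall,
P(S) = 0.43·0.55568 + 0.57·0.49193
      = 0.2389424 + 0.2804001 = 0.5193425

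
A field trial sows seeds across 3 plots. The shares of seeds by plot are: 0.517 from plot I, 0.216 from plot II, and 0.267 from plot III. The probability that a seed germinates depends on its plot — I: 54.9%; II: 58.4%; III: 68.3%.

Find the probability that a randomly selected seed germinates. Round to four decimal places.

Using total probability over the partition,
P(G) = P(G|I)·P(I) + P(G|II)·P(II) + P(G|III)·P(III)
      = 0.549·0.517 + 0.584·0.216 + 0.683·0.267
      = 0.283833 + 0.126144 + 0.182361 = 0.592338

P(G) ≈ 0.5923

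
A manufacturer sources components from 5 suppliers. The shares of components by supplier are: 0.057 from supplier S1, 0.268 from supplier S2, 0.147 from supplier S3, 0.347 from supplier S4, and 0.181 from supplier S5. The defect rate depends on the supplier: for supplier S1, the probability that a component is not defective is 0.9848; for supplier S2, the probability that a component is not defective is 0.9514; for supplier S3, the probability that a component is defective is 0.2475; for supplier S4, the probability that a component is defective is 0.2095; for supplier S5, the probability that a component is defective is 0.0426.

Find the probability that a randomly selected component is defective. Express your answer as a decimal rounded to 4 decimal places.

P(D) ≈ 0.1307

P(D|S1) = 1 − 0.9848 = 0.0152.
P(D|S2) = 1 − 0.9514 = 0.0486.
P(D) = P(D|S1)·P(S1) + P(D|S2)·P(S2) + P(D|S3)·P(S3) + P(D|S4)·P(S4) + P(D|S5)·P(S5)
      = 0.0152·0.057 + 0.0486·0.268 + 0.2475·0.147 + 0.2095·0.347 + 0.0426·0.181
      = 0.0008664 + 0.0130248 + 0.0363825 + 0.0726965 + 0.0077106 = 0.1306808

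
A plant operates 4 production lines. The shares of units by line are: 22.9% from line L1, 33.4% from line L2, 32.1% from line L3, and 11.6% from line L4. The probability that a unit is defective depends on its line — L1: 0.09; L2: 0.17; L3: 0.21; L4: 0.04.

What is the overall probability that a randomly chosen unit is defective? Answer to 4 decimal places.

Using total probability over the partition,
P(D) = P(D|L1)·P(L1) + P(D|L2)·P(L2) + P(D|L3)·P(L3) + P(D|L4)·P(L4)
      = 0.09·0.229 + 0.17·0.334 + 0.21·0.321 + 0.04·0.116
      = 0.02061 + 0.05678 + 0.06741 + 0.00464 = 0.14944

0.1494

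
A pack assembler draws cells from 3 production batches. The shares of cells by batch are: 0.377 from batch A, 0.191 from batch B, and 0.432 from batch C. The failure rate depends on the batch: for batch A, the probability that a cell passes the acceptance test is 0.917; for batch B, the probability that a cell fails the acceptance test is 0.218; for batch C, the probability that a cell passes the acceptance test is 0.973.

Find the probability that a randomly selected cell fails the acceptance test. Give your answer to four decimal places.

P(F|A) = 1 − 0.917 = 0.083.
P(F|C) = 1 − 0.973 = 0.027.
Using total probability over the partition,
P(F) = P(F|A)·P(A) + P(F|B)·P(B) + P(F|C)·P(C)
      = 0.083·0.377 + 0.218·0.191 + 0.027·0.432
      = 0.031291 + 0.041638 + 0.011664 = 0.084593

0.0846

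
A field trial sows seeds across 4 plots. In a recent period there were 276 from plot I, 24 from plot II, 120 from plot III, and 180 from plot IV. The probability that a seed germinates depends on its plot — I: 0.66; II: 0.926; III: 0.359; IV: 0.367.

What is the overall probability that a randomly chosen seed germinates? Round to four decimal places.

P(G) ≈ 0.5225

Total: 276 + 24 + 120 + 180 = 600.
P(I) = 276/600 = 0.46. P(II) = 24/600 = 0.04. P(III) = 120/600 = 0.2. P(IV) = 180/600 = 0.3.
P(G) = P(G|I)·P(I) + P(G|II)·P(II) + P(G|III)·P(III) + P(G|IV)·P(IV)
      = 0.66·0.46 + 0.926·0.04 + 0.359·0.2 + 0.367·0.3
      = 0.3036 + 0.03704 + 0.0718 + 0.1101 = 0.52254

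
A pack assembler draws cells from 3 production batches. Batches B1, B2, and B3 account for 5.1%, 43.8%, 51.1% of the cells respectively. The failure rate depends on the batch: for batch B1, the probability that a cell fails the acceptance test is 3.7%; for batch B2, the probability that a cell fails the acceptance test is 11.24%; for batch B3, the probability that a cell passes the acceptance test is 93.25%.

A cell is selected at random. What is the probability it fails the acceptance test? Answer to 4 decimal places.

P(F) ≈ 0.0856

P(F|B3) = 1 − 0.9325 = 0.0675.
P(F) = P(F|B1)·P(B1) + P(F|B2)·P(B2) + P(F|B3)·P(B3)
      = 0.037·0.051 + 0.1124·0.438 + 0.0675·0.511
      = 0.001887 + 0.0492312 + 0.0344925 = 0.0856107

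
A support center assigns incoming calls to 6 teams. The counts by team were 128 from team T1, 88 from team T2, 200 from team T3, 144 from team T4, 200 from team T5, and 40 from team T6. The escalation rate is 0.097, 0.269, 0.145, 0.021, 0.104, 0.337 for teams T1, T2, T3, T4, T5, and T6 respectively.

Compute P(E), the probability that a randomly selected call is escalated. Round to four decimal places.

Total: 128 + 88 + 200 + 144 + 200 + 40 = 800.
P(T1) = 128/800 = 0.16. P(T2) = 88/800 = 0.11. P(T3) = 200/800 = 0.25. P(T4) = 144/800 = 0.18. P(T5) = 200/800 = 0.25. P(T6) = 40/800 = 0.05.
P(E) = P(E|T1)·P(T1) + P(E|T2)·P(T2) + P(E|T3)·P(T3) + P(E|T4)·P(T4) + P(E|T5)·P(T5) + P(E|T6)·P(T6)
      = 0.097·0.16 + 0.269·0.11 + 0.145·0.25 + 0.021·0.18 + 0.104·0.25 + 0.337·0.05
      = 0.01552 + 0.02959 + 0.03625 + 0.00378 + 0.026 + 0.01685 = 0.12799

0.1280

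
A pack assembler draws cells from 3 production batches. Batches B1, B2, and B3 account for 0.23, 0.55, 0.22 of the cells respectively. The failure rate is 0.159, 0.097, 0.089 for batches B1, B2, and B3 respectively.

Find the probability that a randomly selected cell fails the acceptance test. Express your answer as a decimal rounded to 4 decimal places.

P(F) ≈ 0.1095

Summing over the partition,
P(F) = P(F|B1)·P(B1) + P(F|B2)·P(B2) + P(F|B3)·P(B3)
      = 0.159·0.23 + 0.097·0.55 + 0.089·0.22
      = 0.03657 + 0.05335 + 0.01958 = 0.1095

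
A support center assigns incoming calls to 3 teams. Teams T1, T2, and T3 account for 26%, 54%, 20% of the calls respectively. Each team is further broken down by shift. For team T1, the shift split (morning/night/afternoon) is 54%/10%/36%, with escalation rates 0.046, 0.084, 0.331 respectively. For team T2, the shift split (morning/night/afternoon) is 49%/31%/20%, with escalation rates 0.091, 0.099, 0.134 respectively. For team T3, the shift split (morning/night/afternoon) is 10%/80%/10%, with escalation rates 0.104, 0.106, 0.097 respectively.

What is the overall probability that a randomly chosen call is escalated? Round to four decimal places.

0.1157

P(E|T1) = 0.54·0.046 + 0.1·0.084 + 0.36·0.331 = 0.02484 + 0.0084 + 0.11916 = 0.1524
P(E|T2) = 0.49·0.091 + 0.31·0.099 + 0.2·0.134 = 0.04459 + 0.03069 + 0.0268 = 0.10208
P(E|T3) = 0.1·0.104 + 0.8·0.106 + 0.1·0.097 = 0.0104 + 0.0848 + 0.0097 = 0.1049
By total probability over the outer partition,
P(E) = 0.26·0.1524 + 0.54·0.10208 + 0.2·0.1049
      = 0.039624 + 0.0551232 + 0.02098 = 0.1157272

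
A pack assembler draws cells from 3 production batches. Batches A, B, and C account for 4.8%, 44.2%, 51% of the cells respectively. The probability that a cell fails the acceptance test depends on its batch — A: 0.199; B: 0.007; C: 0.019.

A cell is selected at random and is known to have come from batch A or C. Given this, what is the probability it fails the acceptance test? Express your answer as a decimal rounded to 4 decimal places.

P(F|S) ≈ 0.0345

Let S = {A, C}.
P(S) = 0.048 + 0.51 = 0.558.
P(F ∩ S) = 0.199·0.048 + 0.019·0.51 = 0.009552 + 0.00969 = 0.019242.
P(F | S) = 0.019242 / 0.558 = 0.034484…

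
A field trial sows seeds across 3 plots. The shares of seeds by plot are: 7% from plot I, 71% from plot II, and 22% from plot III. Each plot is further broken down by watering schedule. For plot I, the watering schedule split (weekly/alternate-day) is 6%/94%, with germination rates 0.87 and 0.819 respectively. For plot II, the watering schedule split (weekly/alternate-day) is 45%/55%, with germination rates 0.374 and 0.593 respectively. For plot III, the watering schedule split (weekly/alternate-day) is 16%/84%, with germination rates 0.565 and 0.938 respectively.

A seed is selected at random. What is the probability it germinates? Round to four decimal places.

P(G|I) = 0.06·0.87 + 0.94·0.819 = 0.0522 + 0.76986 = 0.82206
P(G|II) = 0.45·0.374 + 0.55·0.593 = 0.1683 + 0.32615 = 0.49445
P(G|III) = 0.16·0.565 + 0.84·0.938 = 0.0904 + 0.78792 = 0.87832
By total probability over the outer partition,
P(G) = 0.07·0.82206 + 0.71·0.49445 + 0.22·0.87832
      = 0.0575442 + 0.3510595 + 0.1932304 = 0.6018341

0.6018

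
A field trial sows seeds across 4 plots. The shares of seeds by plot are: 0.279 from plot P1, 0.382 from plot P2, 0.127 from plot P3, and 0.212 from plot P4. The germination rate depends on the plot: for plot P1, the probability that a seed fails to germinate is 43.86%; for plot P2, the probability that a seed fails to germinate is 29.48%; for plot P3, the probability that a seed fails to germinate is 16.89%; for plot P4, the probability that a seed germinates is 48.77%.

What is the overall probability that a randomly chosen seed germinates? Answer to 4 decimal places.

P(G|P1) = 1 − 0.4386 = 0.5614.
P(G|P2) = 1 − 0.2948 = 0.7052.
P(G|P3) = 1 − 0.1689 = 0.8311.
Summing over the partition,
P(G) = P(G|P1)·P(P1) + P(G|P2)·P(P2) + P(G|P3)·P(P3) + P(G|P4)·P(P4)
      = 0.5614·0.279 + 0.7052·0.382 + 0.8311·0.127 + 0.4877·0.212
      = 0.1566306 + 0.2693864 + 0.1055497 + 0.1033924 = 0.6349591

P(G) ≈ 0.6350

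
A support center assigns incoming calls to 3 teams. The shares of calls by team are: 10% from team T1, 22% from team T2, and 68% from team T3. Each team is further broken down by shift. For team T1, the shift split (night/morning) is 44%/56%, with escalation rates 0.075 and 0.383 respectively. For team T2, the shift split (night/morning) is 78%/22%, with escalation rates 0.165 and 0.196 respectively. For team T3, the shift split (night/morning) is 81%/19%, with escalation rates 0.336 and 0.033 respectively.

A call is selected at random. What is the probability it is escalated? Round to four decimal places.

0.2519

P(E|T1) = 0.44·0.075 + 0.56·0.383 = 0.033 + 0.21448 = 0.24748
P(E|T2) = 0.78·0.165 + 0.22·0.196 = 0.1287 + 0.04312 = 0.17182
P(E|T3) = 0.81·0.336 + 0.19·0.033 = 0.27216 + 0.00627 = 0.27843
Then overall,
P(E) = 0.1·0.24748 + 0.22·0.17182 + 0.68·0.27843
      = 0.024748 + 0.0378004 + 0.1893324 = 0.2518808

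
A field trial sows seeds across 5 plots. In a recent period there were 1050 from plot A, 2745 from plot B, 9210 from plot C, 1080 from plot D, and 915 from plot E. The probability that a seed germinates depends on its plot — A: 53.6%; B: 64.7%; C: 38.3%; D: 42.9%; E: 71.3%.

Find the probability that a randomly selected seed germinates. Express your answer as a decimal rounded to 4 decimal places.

P(G) ≈ 0.4655

Total: 1050 + 2745 + 9210 + 1080 + 915 = 15000.
P(A) = 1050/15000 = 0.07. P(B) = 2745/15000 = 0.183. P(C) = 9210/15000 = 0.614. P(D) = 1080/15000 = 0.072. P(E) = 915/15000 = 0.061.
P(G) = P(G|A)·P(A) + P(G|B)·P(B) + P(G|C)·P(C) + P(G|D)·P(D) + P(G|E)·P(E)
      = 0.536·0.07 + 0.647·0.183 + 0.383·0.614 + 0.429·0.072 + 0.713·0.061
      = 0.03752 + 0.118401 + 0.235162 + 0.030888 + 0.043493 = 0.465464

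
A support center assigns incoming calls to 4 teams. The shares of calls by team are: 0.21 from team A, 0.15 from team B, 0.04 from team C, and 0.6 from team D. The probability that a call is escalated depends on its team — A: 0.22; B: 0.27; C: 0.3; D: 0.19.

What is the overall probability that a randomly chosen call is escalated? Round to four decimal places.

0.2127

Using total probability over the partition,
P(E) = P(E|A)·P(A) + P(E|B)·P(B) + P(E|C)·P(C) + P(E|D)·P(D)
      = 0.22·0.21 + 0.27·0.15 + 0.3·0.04 + 0.19·0.6
      = 0.0462 + 0.0405 + 0.012 + 0.114 = 0.2127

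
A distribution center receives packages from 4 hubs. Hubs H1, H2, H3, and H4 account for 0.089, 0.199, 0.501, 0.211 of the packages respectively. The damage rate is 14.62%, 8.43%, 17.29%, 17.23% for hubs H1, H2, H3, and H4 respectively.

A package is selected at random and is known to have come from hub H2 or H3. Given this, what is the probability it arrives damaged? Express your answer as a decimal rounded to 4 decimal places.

Let S = {H2, H3}.
P(S) = 0.199 + 0.501 = 0.7.
P(D ∩ S) = 0.0843·0.199 + 0.1729·0.501 = 0.0167757 + 0.0866229 = 0.1033986.
P(D | S) = 0.1033986 / 0.7 = 0.147712…

0.1477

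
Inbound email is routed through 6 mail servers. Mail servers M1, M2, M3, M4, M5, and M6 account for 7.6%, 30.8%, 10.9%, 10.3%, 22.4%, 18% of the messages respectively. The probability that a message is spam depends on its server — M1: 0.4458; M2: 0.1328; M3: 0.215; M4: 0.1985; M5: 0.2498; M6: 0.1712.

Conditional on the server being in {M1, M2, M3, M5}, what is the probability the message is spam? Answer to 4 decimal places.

Let J = {M1, M2, M3, M5}.
P(J) = 0.076 + 0.308 + 0.109 + 0.224 = 0.717.
P(S ∩ J) = 0.4458·0.076 + 0.1328·0.308 + 0.215·0.109 + 0.2498·0.224 = 0.0338808 + 0.0409024 + 0.023435 + 0.0559552 = 0.1541734.
P(S | J) = 0.1541734 / 0.717 = 0.215026…

P(S|J) ≈ 0.2150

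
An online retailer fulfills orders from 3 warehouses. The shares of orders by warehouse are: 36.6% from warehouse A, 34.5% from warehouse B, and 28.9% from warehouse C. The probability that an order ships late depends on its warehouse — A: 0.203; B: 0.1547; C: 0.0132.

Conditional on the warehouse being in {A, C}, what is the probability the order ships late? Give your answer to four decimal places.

0.1193

Let S = {A, C}.
P(S) = 0.366 + 0.289 = 0.655.
P(L ∩ S) = 0.203·0.366 + 0.0132·0.289 = 0.074298 + 0.0038148 = 0.0781128.
P(L | S) = 0.0781128 / 0.655 = 0.119256…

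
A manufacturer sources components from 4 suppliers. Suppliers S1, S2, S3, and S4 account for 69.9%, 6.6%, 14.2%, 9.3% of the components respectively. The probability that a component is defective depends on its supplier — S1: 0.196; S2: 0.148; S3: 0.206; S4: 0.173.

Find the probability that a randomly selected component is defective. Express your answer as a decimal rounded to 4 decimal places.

0.1921

P(D) = P(D|S1)·P(S1) + P(D|S2)·P(S2) + P(D|S3)·P(S3) + P(D|S4)·P(S4)
      = 0.196·0.699 + 0.148·0.066 + 0.206·0.142 + 0.173·0.093
      = 0.137004 + 0.009768 + 0.029252 + 0.016089 = 0.192113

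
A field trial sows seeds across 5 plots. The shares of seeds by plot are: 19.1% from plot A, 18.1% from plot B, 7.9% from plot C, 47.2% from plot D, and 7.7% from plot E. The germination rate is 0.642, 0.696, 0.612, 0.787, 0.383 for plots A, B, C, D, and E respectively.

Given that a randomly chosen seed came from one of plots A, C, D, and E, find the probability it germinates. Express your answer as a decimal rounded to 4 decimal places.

Let S = {A, C, D, E}.
P(S) = 0.191 + 0.079 + 0.472 + 0.077 = 0.819.
P(G ∩ S) = 0.642·0.191 + 0.612·0.079 + 0.787·0.472 + 0.383·0.077 = 0.122622 + 0.048348 + 0.371464 + 0.029491 = 0.571925.
P(G | S) = 0.571925 / 0.819 = 0.698321…

P(G|S) ≈ 0.6983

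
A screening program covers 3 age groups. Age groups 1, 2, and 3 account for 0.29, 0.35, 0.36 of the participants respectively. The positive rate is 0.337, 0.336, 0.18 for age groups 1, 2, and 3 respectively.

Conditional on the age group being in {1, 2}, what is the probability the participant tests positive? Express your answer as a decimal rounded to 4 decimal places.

Let S = {1, 2}.
P(S) = 0.29 + 0.35 = 0.64.
P(T ∩ S) = 0.337·0.29 + 0.336·0.35 = 0.09773 + 0.1176 = 0.21533.
P(T | S) = 0.21533 / 0.64 = 0.336453…

P(T|S) ≈ 0.3365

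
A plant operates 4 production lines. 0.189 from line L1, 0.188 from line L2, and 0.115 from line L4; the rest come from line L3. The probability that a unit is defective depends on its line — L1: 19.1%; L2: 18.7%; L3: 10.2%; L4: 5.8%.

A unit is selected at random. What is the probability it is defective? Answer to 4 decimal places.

P(L3) = 1 − (0.189 + 0.188 + 0.115) = 0.508.
P(D) = P(D|L1)·P(L1) + P(D|L2)·P(L2) + P(D|L3)·P(L3) + P(D|L4)·P(L4)
      = 0.191·0.189 + 0.187·0.188 + 0.102·0.508 + 0.058·0.115
      = 0.036099 + 0.035156 + 0.051816 + 0.00667 = 0.129741

P(D) ≈ 0.1297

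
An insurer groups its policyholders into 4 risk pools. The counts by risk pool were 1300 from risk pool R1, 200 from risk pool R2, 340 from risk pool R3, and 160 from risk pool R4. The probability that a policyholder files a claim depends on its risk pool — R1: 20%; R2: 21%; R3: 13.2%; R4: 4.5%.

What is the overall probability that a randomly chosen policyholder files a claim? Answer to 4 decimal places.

Total: 1300 + 200 + 340 + 160 = 2000.
P(R1) = 1300/2000 = 0.65. P(R2) = 200/2000 = 0.1. P(R3) = 340/2000 = 0.17. P(R4) = 160/2000 = 0.08.
P(C) = P(C|R1)·P(R1) + P(C|R2)·P(R2) + P(C|R3)·P(R3) + P(C|R4)·P(R4)
      = 0.2·0.65 + 0.21·0.1 + 0.132·0.17 + 0.045·0.08
      = 0.13 + 0.021 + 0.02244 + 0.0036 = 0.17704

P(C) ≈ 0.1770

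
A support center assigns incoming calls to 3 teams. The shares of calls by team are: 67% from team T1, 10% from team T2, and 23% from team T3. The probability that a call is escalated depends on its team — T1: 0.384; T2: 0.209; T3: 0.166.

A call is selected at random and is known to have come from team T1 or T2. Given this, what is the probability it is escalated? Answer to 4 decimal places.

Let S = {T1, T2}.
P(S) = 0.67 + 0.1 = 0.77.
P(E ∩ S) = 0.384·0.67 + 0.209·0.1 = 0.25728 + 0.0209 = 0.27818.
P(E | S) = 0.27818 / 0.77 = 0.361273…

P(E|S) ≈ 0.3613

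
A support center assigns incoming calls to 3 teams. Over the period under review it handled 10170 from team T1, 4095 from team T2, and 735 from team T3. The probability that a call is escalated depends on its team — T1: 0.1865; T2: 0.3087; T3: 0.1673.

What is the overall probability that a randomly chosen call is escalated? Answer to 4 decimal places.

P(E) ≈ 0.2189

Total: 10170 + 4095 + 735 = 15000.
P(T1) = 10170/15000 = 0.678. P(T2) = 4095/15000 = 0.273. P(T3) = 735/15000 = 0.049.
P(E) = P(E|T1)·P(T1) + P(E|T2)·P(T2) + P(E|T3)·P(T3)
      = 0.1865·0.678 + 0.3087·0.273 + 0.1673·0.049
      = 0.126447 + 0.0842751 + 0.0081977 = 0.2189198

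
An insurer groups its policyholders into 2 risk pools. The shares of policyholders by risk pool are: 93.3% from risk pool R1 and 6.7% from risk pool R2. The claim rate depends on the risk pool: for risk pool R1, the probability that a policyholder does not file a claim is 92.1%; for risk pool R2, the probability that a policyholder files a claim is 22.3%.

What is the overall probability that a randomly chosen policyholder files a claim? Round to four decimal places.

P(C|R1) = 1 − 0.921 = 0.079.
P(C) = P(C|R1)·P(R1) + P(C|R2)·P(R2)
      = 0.079·0.933 + 0.223·0.067
      = 0.073707 + 0.014941 = 0.088648

0.0886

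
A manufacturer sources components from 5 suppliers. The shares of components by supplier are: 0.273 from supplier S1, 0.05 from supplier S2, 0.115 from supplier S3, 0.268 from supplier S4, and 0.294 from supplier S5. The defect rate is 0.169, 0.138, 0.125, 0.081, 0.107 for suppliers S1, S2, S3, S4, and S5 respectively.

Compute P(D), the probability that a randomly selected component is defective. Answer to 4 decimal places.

Summing over the partition,
P(D) = P(D|S1)·P(S1) + P(D|S2)·P(S2) + P(D|S3)·P(S3) + P(D|S4)·P(S4) + P(D|S5)·P(S5)
      = 0.169·0.273 + 0.138·0.05 + 0.125·0.115 + 0.081·0.268 + 0.107·0.294
      = 0.046137 + 0.0069 + 0.014375 + 0.021708 + 0.031458 = 0.120578

P(D) ≈ 0.1206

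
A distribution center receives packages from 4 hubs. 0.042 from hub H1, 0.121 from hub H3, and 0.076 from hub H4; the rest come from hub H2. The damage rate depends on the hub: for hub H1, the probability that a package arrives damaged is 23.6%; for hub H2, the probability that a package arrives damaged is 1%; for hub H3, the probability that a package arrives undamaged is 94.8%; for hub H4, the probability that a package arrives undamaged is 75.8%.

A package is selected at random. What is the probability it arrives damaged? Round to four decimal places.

P(D) ≈ 0.0422

P(H2) = 1 − (0.042 + 0.121 + 0.076) = 0.761.
P(D|H3) = 1 − 0.948 = 0.052.
P(D|H4) = 1 − 0.758 = 0.242.
By the law of total probability,
P(D) = P(D|H1)·P(H1) + P(D|H2)·P(H2) + P(D|H3)·P(H3) + P(D|H4)·P(H4)
      = 0.236·0.042 + 0.01·0.761 + 0.052·0.121 + 0.242·0.076
      = 0.009912 + 0.00761 + 0.006292 + 0.018392 = 0.042206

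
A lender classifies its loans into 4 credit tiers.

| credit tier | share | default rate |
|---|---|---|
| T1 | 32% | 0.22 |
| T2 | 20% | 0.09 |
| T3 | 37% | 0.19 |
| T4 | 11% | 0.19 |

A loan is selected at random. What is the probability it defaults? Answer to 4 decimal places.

By the law of total probability,
P(D) = P(D|T1)·P(T1) + P(D|T2)·P(T2) + P(D|T3)·P(T3) + P(D|T4)·P(T4)
      = 0.22·0.32 + 0.09·0.2 + 0.19·0.37 + 0.19·0.11
      = 0.0704 + 0.018 + 0.0703 + 0.0209 = 0.1796

P(D) ≈ 0.1796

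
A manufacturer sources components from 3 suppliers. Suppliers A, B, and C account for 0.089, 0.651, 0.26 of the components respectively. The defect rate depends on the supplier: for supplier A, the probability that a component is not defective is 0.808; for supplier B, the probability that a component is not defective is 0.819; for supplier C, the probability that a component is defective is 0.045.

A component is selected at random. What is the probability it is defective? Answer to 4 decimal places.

P(D|A) = 1 − 0.808 = 0.192.
P(D|B) = 1 − 0.819 = 0.181.
Summing over the partition,
P(D) = P(D|A)·P(A) + P(D|B)·P(B) + P(D|C)·P(C)
      = 0.192·0.089 + 0.181·0.651 + 0.045·0.26
      = 0.017088 + 0.117831 + 0.0117 = 0.146619

0.1466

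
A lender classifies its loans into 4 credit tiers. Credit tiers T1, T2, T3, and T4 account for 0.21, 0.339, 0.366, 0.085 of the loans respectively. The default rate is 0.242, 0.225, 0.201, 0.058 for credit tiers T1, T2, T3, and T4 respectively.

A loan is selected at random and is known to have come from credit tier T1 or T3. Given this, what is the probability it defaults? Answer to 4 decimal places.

0.2159

Let S = {T1, T3}.
P(S) = 0.21 + 0.366 = 0.576.
P(D ∩ S) = 0.242·0.21 + 0.201·0.366 = 0.05082 + 0.073566 = 0.124386.
P(D | S) = 0.124386 / 0.576 = 0.215948…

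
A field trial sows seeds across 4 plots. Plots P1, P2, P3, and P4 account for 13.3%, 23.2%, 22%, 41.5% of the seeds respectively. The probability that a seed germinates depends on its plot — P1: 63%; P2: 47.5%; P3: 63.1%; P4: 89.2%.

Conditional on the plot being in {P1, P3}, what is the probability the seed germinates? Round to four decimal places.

Let S = {P1, P3}.
P(S) = 0.133 + 0.22 = 0.353.
P(G ∩ S) = 0.63·0.133 + 0.631·0.22 = 0.08379 + 0.13882 = 0.22261.
P(G | S) = 0.22261 / 0.353 = 0.630623…

P(G|S) ≈ 0.6306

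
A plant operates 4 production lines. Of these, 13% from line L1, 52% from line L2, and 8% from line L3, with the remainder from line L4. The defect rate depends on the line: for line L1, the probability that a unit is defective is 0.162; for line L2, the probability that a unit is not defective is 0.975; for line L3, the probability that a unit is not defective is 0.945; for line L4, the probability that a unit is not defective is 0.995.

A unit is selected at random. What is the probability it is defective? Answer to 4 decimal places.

P(D) ≈ 0.0398

P(L4) = 1 − (0.13 + 0.52 + 0.08) = 0.27.
P(D|L2) = 1 − 0.975 = 0.025.
P(D|L3) = 1 − 0.945 = 0.055.
P(D|L4) = 1 − 0.995 = 0.005.
Summing over the partition,
P(D) = P(D|L1)·P(L1) + P(D|L2)·P(L2) + P(D|L3)·P(L3) + P(D|L4)·P(L4)
      = 0.162·0.13 + 0.025·0.52 + 0.055·0.08 + 0.005·0.27
      = 0.02106 + 0.013 + 0.0044 + 0.00135 = 0.03981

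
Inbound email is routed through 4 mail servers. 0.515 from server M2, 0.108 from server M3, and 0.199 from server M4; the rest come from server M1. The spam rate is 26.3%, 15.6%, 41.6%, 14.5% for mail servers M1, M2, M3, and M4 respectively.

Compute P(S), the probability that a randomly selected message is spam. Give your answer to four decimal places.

P(S) ≈ 0.2009

P(M1) = 1 − (0.515 + 0.108 + 0.199) = 0.178.
P(S) = P(S|M1)·P(M1) + P(S|M2)·P(M2) + P(S|M3)·P(M3) + P(S|M4)·P(M4)
      = 0.263·0.178 + 0.156·0.515 + 0.416·0.108 + 0.145·0.199
      = 0.046814 + 0.08034 + 0.044928 + 0.028855 = 0.200937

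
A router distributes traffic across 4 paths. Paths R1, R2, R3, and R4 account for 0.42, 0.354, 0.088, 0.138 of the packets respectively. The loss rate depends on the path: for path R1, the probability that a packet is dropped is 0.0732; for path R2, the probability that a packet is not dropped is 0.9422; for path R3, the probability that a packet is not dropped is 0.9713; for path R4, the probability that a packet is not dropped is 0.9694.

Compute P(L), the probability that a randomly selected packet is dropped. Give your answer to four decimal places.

P(L|R2) = 1 − 0.9422 = 0.0578.
P(L|R3) = 1 − 0.9713 = 0.0287.
P(L|R4) = 1 − 0.9694 = 0.0306.
By the law of total probability,
P(L) = P(L|R1)·P(R1) + P(L|R2)·P(R2) + P(L|R3)·P(R3) + P(L|R4)·P(R4)
      = 0.0732·0.42 + 0.0578·0.354 + 0.0287·0.088 + 0.0306·0.138
      = 0.030744 + 0.0204612 + 0.0025256 + 0.0042228 = 0.0579536

0.0580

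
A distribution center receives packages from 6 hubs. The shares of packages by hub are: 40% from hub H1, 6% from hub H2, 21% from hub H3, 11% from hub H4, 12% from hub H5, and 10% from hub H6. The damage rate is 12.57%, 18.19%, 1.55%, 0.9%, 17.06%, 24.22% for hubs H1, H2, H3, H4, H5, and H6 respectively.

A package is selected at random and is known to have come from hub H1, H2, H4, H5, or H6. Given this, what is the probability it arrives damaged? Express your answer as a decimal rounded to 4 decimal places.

Let S = {H1, H2, H4, H5, H6}.
P(S) = 0.4 + 0.06 + 0.11 + 0.12 + 0.1 = 0.79.
P(D ∩ S) = 0.1257·0.4 + 0.1819·0.06 + 0.009·0.11 + 0.1706·0.12 + 0.2422·0.1 = 0.05028 + 0.010914 + 0.00099 + 0.020472 + 0.02422 = 0.106876.
P(D | S) = 0.106876 / 0.79 = 0.135286…

0.1353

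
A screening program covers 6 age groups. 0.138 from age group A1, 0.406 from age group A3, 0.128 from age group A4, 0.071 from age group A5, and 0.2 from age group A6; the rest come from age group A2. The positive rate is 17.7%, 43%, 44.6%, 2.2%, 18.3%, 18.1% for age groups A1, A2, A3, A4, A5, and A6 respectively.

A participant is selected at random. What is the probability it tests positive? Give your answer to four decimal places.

P(T) ≈ 0.2820

P(A2) = 1 − (0.138 + 0.406 + 0.128 + 0.071 + 0.2) = 0.057.
P(T) = P(T|A1)·P(A1) + P(T|A2)·P(A2) + P(T|A3)·P(A3) + P(T|A4)·P(A4) + P(T|A5)·P(A5) + P(T|A6)·P(A6)
      = 0.177·0.138 + 0.43·0.057 + 0.446·0.406 + 0.022·0.128 + 0.183·0.071 + 0.181·0.2
      = 0.024426 + 0.02451 + 0.181076 + 0.002816 + 0.012993 + 0.0362 = 0.282021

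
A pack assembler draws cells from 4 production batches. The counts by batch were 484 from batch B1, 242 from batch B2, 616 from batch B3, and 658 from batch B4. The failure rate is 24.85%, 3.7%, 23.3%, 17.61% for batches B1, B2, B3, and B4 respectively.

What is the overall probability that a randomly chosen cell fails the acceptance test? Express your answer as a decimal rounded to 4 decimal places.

P(F) ≈ 0.1943

Total: 484 + 242 + 616 + 658 = 2000.
P(B1) = 484/2000 = 0.242. P(B2) = 242/2000 = 0.121. P(B3) = 616/2000 = 0.308. P(B4) = 658/2000 = 0.329.
Using total probability over the partition,
P(F) = P(F|B1)·P(B1) + P(F|B2)·P(B2) + P(F|B3)·P(B3) + P(F|B4)·P(B4)
      = 0.2485·0.242 + 0.037·0.121 + 0.233·0.308 + 0.1761·0.329
      = 0.060137 + 0.004477 + 0.071764 + 0.0579369 = 0.1943149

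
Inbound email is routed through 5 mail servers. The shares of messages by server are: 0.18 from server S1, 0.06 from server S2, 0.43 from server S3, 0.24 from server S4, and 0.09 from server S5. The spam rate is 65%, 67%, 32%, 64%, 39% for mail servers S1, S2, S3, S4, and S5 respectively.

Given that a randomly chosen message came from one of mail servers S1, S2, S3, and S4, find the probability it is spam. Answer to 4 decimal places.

Let J = {S1, S2, S3, S4}.
P(J) = 0.18 + 0.06 + 0.43 + 0.24 = 0.91.
P(S ∩ J) = 0.65·0.18 + 0.67·0.06 + 0.32·0.43 + 0.64·0.24 = 0.117 + 0.0402 + 0.1376 + 0.1536 = 0.4484.
P(S | J) = 0.4484 / 0.91 = 0.492747…

0.4927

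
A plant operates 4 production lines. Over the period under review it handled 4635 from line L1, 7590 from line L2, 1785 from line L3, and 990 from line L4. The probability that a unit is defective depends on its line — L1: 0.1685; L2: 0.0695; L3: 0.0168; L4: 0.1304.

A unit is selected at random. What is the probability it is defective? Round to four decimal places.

Total: 4635 + 7590 + 1785 + 990 = 15000.
P(L1) = 4635/15000 = 0.309. P(L2) = 7590/15000 = 0.506. P(L3) = 1785/15000 = 0.119. P(L4) = 990/15000 = 0.066.
P(D) = P(D|L1)·P(L1) + P(D|L2)·P(L2) + P(D|L3)·P(L3) + P(D|L4)·P(L4)
      = 0.1685·0.309 + 0.0695·0.506 + 0.0168·0.119 + 0.1304·0.066
      = 0.0520665 + 0.035167 + 0.0019992 + 0.0086064 = 0.0978391

0.0978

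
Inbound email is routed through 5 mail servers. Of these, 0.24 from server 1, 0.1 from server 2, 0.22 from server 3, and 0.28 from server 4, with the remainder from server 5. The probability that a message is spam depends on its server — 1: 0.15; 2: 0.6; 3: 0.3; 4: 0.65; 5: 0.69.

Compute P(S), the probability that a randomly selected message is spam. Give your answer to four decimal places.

P(S) ≈ 0.4544

P(5) = 1 − (0.24 + 0.1 + 0.22 + 0.28) = 0.16.
P(S) = P(S|1)·P(1) + P(S|2)·P(2) + P(S|3)·P(3) + P(S|4)·P(4) + P(S|5)·P(5)
      = 0.15·0.24 + 0.6·0.1 + 0.3·0.22 + 0.65·0.28 + 0.69·0.16
      = 0.036 + 0.06 + 0.066 + 0.182 + 0.1104 = 0.4544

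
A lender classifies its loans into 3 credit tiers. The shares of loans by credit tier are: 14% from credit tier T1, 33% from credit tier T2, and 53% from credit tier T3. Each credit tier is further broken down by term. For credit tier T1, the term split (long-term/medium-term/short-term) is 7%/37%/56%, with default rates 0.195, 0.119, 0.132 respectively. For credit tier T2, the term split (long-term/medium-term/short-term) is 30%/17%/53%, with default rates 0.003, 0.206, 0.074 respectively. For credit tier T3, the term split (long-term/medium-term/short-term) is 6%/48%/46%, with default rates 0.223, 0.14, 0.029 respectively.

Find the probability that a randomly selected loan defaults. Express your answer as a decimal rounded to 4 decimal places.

P(D|T1) = 0.07·0.195 + 0.37·0.119 + 0.56·0.132 = 0.01365 + 0.04403 + 0.07392 = 0.1316
P(D|T2) = 0.3·0.003 + 0.17·0.206 + 0.53·0.074 = 0.0009 + 0.03502 + 0.03922 = 0.07514
P(D|T3) = 0.06·0.223 + 0.48·0.14 + 0.46·0.029 = 0.01338 + 0.0672 + 0.01334 = 0.09392
Then overall,
P(D) = 0.14·0.1316 + 0.33·0.07514 + 0.53·0.09392
      = 0.018424 + 0.0247962 + 0.0497776 = 0.0929978

P(D) ≈ 0.0930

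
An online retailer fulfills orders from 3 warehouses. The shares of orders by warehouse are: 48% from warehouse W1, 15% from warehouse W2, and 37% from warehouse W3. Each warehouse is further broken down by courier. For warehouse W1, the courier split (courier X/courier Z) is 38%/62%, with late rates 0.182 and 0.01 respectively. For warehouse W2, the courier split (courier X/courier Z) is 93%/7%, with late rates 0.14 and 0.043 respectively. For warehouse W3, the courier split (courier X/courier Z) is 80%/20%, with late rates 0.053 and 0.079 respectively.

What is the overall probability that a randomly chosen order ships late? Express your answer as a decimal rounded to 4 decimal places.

0.0777

P(L|W1) = 0.38·0.182 + 0.62·0.01 = 0.06916 + 0.0062 = 0.07536
P(L|W2) = 0.93·0.14 + 0.07·0.043 = 0.1302 + 0.00301 = 0.13321
P(L|W3) = 0.8·0.053 + 0.2·0.079 = 0.0424 + 0.0158 = 0.0582
By total probability over the outer partition,
P(L) = 0.48·0.07536 + 0.15·0.13321 + 0.37·0.0582
      = 0.0361728 + 0.0199815 + 0.021534 = 0.0776883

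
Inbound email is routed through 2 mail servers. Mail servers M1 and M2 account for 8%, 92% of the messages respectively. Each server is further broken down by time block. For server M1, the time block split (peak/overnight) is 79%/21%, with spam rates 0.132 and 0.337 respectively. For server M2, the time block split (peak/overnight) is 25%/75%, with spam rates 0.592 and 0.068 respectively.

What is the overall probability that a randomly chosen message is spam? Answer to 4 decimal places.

P(S|M1) = 0.79·0.132 + 0.21·0.337 = 0.10428 + 0.07077 = 0.17505
P(S|M2) = 0.25·0.592 + 0.75·0.068 = 0.148 + 0.051 = 0.199
Then overall,
P(S) = 0.08·0.17505 + 0.92·0.199
      = 0.014004 + 0.18308 = 0.197084

0.1971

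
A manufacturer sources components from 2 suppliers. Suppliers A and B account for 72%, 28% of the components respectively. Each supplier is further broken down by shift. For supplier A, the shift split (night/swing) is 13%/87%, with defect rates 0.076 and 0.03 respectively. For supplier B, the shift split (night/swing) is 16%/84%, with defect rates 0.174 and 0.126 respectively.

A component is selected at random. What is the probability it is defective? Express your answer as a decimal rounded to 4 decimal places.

P(D|A) = 0.13·0.076 + 0.87·0.03 = 0.00988 + 0.0261 = 0.03598
P(D|B) = 0.16·0.174 + 0.84·0.126 = 0.02784 + 0.10584 = 0.13368
By total probability over the outer partition,
P(D) = 0.72·0.03598 + 0.28·0.13368
      = 0.0259056 + 0.0374304 = 0.063336

0.0633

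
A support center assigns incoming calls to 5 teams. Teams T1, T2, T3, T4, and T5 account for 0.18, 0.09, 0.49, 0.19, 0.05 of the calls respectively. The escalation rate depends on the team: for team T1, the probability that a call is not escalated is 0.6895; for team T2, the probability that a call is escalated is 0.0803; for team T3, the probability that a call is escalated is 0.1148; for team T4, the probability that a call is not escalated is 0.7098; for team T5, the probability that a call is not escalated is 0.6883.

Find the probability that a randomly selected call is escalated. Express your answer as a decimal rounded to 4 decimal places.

P(E) ≈ 0.1901

P(E|T1) = 1 − 0.6895 = 0.3105.
P(E|T4) = 1 − 0.7098 = 0.2902.
P(E|T5) = 1 − 0.6883 = 0.3117.
P(E) = P(E|T1)·P(T1) + P(E|T2)·P(T2) + P(E|T3)·P(T3) + P(E|T4)·P(T4) + P(E|T5)·P(T5)
      = 0.3105·0.18 + 0.0803·0.09 + 0.1148·0.49 + 0.2902·0.19 + 0.3117·0.05
      = 0.05589 + 0.007227 + 0.056252 + 0.055138 + 0.015585 = 0.190092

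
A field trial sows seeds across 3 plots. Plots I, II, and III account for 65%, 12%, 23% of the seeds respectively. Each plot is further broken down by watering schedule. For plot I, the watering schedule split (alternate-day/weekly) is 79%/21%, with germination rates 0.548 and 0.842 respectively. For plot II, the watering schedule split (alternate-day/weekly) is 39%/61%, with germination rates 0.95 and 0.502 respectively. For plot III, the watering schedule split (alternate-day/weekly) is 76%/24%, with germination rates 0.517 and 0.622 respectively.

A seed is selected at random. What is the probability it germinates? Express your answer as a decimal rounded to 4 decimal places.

0.6022

P(G|I) = 0.79·0.548 + 0.21·0.842 = 0.43292 + 0.17682 = 0.60974
P(G|II) = 0.39·0.95 + 0.61·0.502 = 0.3705 + 0.30622 = 0.67672
P(G|III) = 0.76·0.517 + 0.24·0.622 = 0.39292 + 0.14928 = 0.5422
By total probability over the outer partition,
P(G) = 0.65·0.60974 + 0.12·0.67672 + 0.23·0.5422
      = 0.396331 + 0.0812064 + 0.124706 = 0.6022434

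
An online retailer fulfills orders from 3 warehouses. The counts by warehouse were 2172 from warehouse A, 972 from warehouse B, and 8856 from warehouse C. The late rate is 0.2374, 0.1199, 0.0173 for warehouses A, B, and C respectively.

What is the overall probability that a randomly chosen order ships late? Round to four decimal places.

0.0654

Total: 2172 + 972 + 8856 = 12000.
P(A) = 2172/12000 = 0.181. P(B) = 972/12000 = 0.081. P(C) = 8856/12000 = 0.738.
P(L) = P(L|A)·P(A) + P(L|B)·P(B) + P(L|C)·P(C)
      = 0.2374·0.181 + 0.1199·0.081 + 0.0173·0.738
      = 0.0429694 + 0.0097119 + 0.0127674 = 0.0654487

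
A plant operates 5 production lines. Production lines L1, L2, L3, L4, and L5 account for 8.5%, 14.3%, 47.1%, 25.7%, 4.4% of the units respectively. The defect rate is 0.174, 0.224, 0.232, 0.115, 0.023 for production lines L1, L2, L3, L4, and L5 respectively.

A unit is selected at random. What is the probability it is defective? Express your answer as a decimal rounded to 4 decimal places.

P(D) ≈ 0.1867

Using total probability over the partition,
P(D) = P(D|L1)·P(L1) + P(D|L2)·P(L2) + P(D|L3)·P(L3) + P(D|L4)·P(L4) + P(D|L5)·P(L5)
      = 0.174·0.085 + 0.224·0.143 + 0.232·0.471 + 0.115·0.257 + 0.023·0.044
      = 0.01479 + 0.032032 + 0.109272 + 0.029555 + 0.001012 = 0.186661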